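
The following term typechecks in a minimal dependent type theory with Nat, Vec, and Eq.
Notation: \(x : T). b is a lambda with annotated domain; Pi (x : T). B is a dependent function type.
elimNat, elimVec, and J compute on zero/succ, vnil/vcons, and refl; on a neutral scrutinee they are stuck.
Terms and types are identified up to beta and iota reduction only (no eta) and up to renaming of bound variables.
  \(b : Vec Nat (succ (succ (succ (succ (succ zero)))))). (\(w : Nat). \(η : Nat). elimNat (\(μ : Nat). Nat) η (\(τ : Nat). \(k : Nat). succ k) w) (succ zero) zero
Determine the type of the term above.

inferred type:
  Pi (b : Vec Nat (succ (succ (succ (succ (succ zero)))))). Nat


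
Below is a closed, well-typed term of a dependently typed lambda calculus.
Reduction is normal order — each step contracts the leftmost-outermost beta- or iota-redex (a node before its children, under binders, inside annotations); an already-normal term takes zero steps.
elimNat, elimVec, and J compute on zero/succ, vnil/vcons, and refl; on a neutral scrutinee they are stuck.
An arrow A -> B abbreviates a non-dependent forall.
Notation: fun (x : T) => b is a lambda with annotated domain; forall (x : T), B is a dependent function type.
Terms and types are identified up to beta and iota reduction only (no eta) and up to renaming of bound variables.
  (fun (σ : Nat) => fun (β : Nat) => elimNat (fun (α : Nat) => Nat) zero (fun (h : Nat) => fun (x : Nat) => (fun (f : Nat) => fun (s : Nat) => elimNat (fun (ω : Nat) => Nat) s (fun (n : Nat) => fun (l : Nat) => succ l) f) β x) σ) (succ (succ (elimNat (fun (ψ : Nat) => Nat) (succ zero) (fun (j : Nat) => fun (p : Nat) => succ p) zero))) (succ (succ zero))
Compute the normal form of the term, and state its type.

reduced normal form:
  succ (succ (succ (succ (succ (succ zero)))))
inferred type:
  Nat
observation: normalization takes exactly 40 steps under the normal-order strategy.


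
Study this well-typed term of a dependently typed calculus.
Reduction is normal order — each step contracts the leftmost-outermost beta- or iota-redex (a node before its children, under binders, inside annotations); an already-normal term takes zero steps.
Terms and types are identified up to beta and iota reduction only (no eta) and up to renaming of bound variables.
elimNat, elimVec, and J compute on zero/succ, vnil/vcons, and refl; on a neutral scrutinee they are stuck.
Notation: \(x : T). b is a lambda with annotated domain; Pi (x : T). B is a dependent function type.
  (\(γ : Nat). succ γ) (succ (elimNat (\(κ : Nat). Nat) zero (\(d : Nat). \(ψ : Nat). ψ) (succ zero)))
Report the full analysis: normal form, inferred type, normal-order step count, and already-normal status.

resulting normal form:
  succ (succ zero)
inferred type:
  Nat
steps to reach normal form (normal order): 5
started in normal form: no
first contracted redex: a beta-redex


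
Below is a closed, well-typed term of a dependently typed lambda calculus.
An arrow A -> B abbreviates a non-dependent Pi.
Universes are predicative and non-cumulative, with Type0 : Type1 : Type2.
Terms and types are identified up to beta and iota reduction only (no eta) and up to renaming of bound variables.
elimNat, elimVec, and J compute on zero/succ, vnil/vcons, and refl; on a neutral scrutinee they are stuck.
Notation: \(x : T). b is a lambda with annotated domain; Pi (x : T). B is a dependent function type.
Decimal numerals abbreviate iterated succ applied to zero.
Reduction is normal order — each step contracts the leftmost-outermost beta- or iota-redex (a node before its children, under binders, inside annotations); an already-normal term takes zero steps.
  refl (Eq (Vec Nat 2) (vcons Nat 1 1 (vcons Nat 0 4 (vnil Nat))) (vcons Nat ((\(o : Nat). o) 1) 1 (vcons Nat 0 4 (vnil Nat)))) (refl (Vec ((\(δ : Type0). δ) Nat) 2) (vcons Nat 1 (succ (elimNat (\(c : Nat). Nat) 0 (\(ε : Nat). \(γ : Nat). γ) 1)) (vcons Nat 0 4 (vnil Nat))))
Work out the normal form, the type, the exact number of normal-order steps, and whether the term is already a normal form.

normal form:
  refl (Eq (Vec Nat 2) (vcons Nat 1 1 (vcons Nat 0 4 (vnil Nat))) (vcons Nat 1 1 (vcons Nat 0 4 (vnil Nat)))) (refl (Vec Nat 2) (vcons Nat 1 1 (vcons Nat 0 4 (vnil Nat))))
inferred type:
  Eq (Eq (Vec Nat 2) (vcons Nat 1 1 (vcons Nat 0 4 (vnil Nat))) (vcons Nat 1 1 (vcons Nat 0 4 (vnil Nat)))) (refl (Vec Nat 2) (vcons Nat 1 1 (vcons Nat 0 4 (vnil Nat)))) (refl (Vec Nat 2) (vcons Nat 1 1 (vcons Nat 0 4 (vnil Nat))))
normal-order step count: 6
started in normal form: no
first redex: a beta-redex


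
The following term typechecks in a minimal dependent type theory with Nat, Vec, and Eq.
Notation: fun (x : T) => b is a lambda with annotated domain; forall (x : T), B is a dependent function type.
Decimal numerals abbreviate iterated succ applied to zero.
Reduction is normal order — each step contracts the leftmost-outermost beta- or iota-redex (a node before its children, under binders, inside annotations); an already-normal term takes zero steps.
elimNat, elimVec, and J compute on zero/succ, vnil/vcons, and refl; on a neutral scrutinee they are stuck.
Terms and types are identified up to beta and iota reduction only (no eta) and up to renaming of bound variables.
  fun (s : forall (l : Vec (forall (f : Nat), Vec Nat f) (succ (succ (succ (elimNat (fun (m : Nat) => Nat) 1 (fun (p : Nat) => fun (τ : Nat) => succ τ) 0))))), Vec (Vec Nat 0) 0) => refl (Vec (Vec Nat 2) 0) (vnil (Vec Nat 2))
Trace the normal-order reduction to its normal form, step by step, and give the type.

reduction (normal order):
  fun (s : forall (l : Vec (forall (f : Nat), Vec Nat f) (succ (succ (succ (elimNat (fun (m : Nat) => Nat) 1 (fun (p : Nat) => fun (τ : Nat) => succ τ) 0))))), Vec (Vec Nat 0) 0) => refl (Vec (Vec Nat 2) 0) (vnil (Vec Nat 2))
  ~> fun (s : forall (l : Vec (forall (f : Nat), Vec Nat f) 4), Vec (Vec Nat 0) 0) => refl (Vec (Vec Nat 2) 0) (vnil (Vec Nat 2))
inferred type:
  forall (s : forall (l : Vec (forall (f : Nat), Vec Nat f) 4), Vec (Vec Nat 0) 0), Eq (Vec (Vec Nat 2) 0) (vnil (Vec Nat 2)) (vnil (Vec Nat 2))


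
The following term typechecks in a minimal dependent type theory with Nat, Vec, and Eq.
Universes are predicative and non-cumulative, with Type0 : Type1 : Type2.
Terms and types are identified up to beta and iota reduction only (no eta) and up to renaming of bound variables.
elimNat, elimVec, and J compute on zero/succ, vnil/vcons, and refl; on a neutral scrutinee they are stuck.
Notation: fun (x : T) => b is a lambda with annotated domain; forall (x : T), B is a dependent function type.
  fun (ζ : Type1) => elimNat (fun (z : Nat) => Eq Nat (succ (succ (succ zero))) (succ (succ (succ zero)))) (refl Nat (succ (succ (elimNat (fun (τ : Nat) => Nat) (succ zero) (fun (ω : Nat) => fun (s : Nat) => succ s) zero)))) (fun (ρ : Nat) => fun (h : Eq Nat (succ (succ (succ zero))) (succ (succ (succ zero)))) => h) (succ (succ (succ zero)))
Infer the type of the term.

type:
  forall (ζ : Type1), Eq Nat (succ (succ (succ zero))) (succ (succ (succ zero)))


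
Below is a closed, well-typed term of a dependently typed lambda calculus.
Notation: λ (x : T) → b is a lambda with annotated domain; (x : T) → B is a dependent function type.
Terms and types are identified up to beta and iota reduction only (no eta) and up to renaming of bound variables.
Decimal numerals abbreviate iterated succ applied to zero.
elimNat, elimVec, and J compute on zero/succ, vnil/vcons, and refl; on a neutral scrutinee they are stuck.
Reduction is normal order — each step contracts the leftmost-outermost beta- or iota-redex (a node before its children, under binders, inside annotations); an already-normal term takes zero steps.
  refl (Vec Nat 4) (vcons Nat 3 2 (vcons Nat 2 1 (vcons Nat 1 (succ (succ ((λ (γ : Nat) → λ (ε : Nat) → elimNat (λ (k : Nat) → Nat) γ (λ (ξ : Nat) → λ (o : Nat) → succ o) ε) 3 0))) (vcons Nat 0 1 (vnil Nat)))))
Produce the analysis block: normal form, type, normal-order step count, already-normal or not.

reduced normal form:
  refl (Vec Nat 4) (vcons Nat 3 2 (vcons Nat 2 1 (vcons Nat 1 5 (vcons Nat 0 1 (vnil Nat)))))
the term's type:
  Eq (Vec Nat 4) (vcons Nat 3 2 (vcons Nat 2 1 (vcons Nat 1 5 (vcons Nat 0 1 (vnil Nat))))) (vcons Nat 3 2 (vcons Nat 2 1 (vcons Nat 1 5 (vcons Nat 0 1 (vnil Nat)))))
steps to reach normal form (normal order): 3
term was already normal: no
first contracted redex: a beta-redex


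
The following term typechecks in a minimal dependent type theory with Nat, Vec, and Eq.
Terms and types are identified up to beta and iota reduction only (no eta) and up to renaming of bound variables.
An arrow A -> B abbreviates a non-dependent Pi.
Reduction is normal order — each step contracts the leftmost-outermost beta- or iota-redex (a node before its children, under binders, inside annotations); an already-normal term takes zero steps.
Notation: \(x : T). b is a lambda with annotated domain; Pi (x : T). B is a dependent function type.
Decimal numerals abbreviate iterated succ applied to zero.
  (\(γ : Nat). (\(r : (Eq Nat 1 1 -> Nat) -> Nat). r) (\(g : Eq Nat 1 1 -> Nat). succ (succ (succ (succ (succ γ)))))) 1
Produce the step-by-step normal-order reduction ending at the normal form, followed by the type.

normal-order reduction sequence:
  (\(γ : Nat). (\(r : (Eq Nat 1 1 -> Nat) -> Nat). r) (\(g : Eq Nat 1 1 -> Nat). succ (succ (succ (succ (succ γ)))))) 1
  ~> (\(γ : (Eq Nat 1 1 -> Nat) -> Nat). γ) (\(r : Eq Nat 1 1 -> Nat). 6)
  ~> \(γ : Eq Nat 1 1 -> Nat). 6
inferred type:
  (Eq Nat 1 1 -> Nat) -> Nat


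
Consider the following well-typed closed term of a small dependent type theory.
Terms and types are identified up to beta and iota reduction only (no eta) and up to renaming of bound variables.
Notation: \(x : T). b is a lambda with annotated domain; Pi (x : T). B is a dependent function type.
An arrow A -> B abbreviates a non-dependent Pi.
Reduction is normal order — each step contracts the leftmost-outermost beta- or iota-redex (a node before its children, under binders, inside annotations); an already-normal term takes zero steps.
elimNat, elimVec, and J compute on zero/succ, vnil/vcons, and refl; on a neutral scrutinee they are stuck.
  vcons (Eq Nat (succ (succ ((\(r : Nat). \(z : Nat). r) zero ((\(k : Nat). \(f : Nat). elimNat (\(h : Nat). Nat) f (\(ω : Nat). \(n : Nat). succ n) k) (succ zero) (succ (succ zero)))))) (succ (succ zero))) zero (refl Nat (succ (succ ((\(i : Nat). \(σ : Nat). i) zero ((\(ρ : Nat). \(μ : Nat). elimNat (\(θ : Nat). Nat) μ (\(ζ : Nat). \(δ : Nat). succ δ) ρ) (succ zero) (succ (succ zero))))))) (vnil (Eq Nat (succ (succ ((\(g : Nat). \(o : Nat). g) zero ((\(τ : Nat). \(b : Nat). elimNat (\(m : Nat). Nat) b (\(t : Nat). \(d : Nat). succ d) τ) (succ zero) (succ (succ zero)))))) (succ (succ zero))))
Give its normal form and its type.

reduced normal form:
  vcons (Eq Nat (succ (succ zero)) (succ (succ zero))) zero (refl Nat (succ (succ zero))) (vnil (Eq Nat (succ (succ zero)) (succ (succ zero))))
the term's type:
  Vec (Eq Nat (succ (succ zero)) (succ (succ zero))) (succ zero)


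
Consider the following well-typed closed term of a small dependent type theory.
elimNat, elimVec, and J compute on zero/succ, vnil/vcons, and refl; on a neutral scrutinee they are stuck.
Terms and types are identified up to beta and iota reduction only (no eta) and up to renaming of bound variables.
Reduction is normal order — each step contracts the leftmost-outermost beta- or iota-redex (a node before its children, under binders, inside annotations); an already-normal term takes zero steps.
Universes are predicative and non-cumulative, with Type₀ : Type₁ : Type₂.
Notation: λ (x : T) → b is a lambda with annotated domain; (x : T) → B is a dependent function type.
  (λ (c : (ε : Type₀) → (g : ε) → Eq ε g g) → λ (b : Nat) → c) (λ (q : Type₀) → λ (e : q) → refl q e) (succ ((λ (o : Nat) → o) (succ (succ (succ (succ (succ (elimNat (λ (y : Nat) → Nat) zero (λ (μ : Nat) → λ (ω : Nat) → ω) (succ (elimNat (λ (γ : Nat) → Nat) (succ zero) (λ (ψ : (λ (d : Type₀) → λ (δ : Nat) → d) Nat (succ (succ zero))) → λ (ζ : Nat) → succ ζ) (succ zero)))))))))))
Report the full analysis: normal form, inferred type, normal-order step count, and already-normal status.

normal form:
  λ (c : Type₀) → λ (ε : c) → refl c ε
the term's type:
  (c : Type₀) → (ε : c) → Eq c ε ε
reduction steps (normal order): 2
term was already normal: no
first contracted redex: a beta-redex


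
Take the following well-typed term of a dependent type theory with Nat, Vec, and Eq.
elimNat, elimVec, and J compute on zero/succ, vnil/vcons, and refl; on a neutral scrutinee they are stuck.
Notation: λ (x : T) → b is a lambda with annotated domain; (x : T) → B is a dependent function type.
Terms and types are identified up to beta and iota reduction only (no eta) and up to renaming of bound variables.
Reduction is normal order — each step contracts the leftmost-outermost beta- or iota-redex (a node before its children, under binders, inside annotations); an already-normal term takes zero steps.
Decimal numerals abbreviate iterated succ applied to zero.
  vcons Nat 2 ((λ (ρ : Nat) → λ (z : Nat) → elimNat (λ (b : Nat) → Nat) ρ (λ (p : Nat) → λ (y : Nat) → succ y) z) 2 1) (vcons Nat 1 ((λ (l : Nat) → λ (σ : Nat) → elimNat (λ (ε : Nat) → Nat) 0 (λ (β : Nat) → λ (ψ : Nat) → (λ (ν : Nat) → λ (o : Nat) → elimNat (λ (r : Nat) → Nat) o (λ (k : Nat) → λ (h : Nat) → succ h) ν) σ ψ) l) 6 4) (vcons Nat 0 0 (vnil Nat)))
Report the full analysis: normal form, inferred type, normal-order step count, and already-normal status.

reduced normal form:
  vcons Nat 2 3 (vcons Nat 1 24 (vcons Nat 0 0 (vnil Nat)))
type:
  Vec Nat 3
reduction steps (normal order): 117
already normal: no
first contracted redex: a beta-redex


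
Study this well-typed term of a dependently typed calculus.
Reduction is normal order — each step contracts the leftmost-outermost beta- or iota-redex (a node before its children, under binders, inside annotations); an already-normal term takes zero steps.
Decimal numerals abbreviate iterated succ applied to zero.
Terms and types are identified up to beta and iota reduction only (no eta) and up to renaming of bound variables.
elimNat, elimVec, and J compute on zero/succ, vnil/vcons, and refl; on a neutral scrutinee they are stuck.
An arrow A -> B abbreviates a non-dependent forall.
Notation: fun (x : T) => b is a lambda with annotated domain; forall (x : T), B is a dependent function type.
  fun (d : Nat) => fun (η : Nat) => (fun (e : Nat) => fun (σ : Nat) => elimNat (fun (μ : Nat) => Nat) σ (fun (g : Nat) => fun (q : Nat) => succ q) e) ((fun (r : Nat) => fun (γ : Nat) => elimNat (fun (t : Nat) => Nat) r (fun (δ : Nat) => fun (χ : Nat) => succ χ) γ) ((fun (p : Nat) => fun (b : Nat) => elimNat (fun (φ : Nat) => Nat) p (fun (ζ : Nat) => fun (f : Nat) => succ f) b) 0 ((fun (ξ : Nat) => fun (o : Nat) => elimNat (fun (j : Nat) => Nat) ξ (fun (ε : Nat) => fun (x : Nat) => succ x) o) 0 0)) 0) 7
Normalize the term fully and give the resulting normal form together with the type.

reduced normal form:
  fun (d : Nat) => fun (η : Nat) => 7
inferred type:
  Nat -> Nat -> Nat
observation: reduction starts at a beta-redex, and 12 normal-order steps reach the normal form.


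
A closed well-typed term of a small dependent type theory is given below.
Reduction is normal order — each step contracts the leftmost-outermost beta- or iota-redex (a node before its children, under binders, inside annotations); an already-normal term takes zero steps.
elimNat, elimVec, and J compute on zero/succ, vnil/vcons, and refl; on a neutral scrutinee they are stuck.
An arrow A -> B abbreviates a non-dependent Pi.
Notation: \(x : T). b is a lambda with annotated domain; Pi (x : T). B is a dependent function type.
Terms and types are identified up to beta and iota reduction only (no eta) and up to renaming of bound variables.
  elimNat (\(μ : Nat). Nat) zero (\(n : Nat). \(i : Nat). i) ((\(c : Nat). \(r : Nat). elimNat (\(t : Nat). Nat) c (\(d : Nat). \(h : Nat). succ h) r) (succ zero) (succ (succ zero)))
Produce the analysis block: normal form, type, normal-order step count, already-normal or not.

resulting normal form:
  zero
inferred type:
  Nat
steps to reach normal form (normal order): 19
started in normal form: no
first redex: a beta-redex


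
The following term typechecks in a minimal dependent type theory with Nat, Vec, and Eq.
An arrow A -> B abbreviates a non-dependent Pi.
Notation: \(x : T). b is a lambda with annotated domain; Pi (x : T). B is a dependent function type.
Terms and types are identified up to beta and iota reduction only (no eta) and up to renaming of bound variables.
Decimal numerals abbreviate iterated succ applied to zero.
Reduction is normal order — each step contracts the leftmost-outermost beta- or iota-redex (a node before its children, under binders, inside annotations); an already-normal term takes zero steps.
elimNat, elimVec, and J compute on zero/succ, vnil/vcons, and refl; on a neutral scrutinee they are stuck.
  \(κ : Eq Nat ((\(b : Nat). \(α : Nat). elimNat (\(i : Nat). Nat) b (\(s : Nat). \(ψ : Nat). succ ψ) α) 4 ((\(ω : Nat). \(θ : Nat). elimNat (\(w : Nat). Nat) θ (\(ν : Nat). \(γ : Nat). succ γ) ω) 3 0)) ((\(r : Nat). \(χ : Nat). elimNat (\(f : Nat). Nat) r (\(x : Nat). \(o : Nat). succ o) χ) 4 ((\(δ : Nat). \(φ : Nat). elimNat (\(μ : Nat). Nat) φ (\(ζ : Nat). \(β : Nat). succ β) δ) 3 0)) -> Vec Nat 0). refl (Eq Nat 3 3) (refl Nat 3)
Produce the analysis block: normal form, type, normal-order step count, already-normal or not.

resulting normal form:
  \(κ : Eq Nat 7 7 -> Vec Nat 0). refl (Eq Nat 3 3) (refl Nat 3)
the term's type:
  (Eq Nat 7 7 -> Vec Nat 0) -> Eq (Eq Nat 3 3) (refl Nat 3) (refl Nat 3)
normal-order step count: 48
already normal: no
first redex: a beta-redex


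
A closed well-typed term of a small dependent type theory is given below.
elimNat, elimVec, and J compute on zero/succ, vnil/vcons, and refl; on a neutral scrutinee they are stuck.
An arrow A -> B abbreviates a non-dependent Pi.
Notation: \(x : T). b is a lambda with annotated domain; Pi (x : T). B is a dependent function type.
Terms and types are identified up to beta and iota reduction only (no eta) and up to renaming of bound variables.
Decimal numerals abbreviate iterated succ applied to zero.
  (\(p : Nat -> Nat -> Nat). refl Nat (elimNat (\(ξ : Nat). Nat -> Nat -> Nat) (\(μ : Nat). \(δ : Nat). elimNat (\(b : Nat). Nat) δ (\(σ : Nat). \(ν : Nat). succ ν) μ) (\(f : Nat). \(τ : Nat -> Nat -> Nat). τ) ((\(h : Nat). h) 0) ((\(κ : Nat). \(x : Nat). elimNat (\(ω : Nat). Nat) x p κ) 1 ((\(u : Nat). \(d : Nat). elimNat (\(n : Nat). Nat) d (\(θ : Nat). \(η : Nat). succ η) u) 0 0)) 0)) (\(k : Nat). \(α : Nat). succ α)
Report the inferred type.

type:
  Eq Nat 1 1


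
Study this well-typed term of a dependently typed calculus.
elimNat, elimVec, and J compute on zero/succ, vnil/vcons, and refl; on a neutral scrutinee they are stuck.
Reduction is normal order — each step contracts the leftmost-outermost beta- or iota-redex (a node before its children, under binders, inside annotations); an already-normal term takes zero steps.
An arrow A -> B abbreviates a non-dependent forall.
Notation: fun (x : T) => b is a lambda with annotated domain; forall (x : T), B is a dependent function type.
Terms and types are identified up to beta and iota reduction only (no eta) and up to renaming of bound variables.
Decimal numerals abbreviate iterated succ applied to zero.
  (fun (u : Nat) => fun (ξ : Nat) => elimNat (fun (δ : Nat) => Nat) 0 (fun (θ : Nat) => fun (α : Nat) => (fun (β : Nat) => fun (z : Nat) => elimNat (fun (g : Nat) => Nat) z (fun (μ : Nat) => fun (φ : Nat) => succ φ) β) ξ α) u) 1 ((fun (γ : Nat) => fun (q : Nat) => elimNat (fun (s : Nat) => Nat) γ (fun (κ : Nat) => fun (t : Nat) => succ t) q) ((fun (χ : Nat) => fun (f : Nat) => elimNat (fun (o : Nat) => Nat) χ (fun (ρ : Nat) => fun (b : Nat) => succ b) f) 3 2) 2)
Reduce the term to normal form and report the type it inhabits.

normal form:
  7
the term's type:
  Nat


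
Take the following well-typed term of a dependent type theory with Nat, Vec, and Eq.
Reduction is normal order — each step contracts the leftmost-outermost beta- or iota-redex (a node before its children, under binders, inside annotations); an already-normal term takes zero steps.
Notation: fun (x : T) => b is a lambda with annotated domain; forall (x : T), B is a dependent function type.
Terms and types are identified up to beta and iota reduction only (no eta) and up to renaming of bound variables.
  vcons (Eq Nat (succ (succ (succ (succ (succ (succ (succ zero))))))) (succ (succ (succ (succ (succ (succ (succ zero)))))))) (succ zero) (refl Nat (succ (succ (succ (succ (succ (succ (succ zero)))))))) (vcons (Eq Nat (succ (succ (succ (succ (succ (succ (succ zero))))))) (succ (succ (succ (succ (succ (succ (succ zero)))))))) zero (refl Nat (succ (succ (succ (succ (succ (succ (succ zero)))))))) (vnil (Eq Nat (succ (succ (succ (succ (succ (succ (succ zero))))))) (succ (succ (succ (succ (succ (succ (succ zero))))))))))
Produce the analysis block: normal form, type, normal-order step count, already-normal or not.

resulting normal form:
  vcons (Eq Nat (succ (succ (succ (succ (succ (succ (succ zero))))))) (succ (succ (succ (succ (succ (succ (succ zero)))))))) (succ zero) (refl Nat (succ (succ (succ (succ (succ (succ (succ zero)))))))) (vcons (Eq Nat (succ (succ (succ (succ (succ (succ (succ zero))))))) (succ (succ (succ (succ (succ (succ (succ zero)))))))) zero (refl Nat (succ (succ (succ (succ (succ (succ (succ zero)))))))) (vnil (Eq Nat (succ (succ (succ (succ (succ (succ (succ zero))))))) (succ (succ (succ (succ (succ (succ (succ zero))))))))))
type:
  Vec (Eq Nat (succ (succ (succ (succ (succ (succ (succ zero))))))) (succ (succ (succ (succ (succ (succ (succ zero)))))))) (succ (succ zero))
normal-order step count: 0
term was already normal: yes


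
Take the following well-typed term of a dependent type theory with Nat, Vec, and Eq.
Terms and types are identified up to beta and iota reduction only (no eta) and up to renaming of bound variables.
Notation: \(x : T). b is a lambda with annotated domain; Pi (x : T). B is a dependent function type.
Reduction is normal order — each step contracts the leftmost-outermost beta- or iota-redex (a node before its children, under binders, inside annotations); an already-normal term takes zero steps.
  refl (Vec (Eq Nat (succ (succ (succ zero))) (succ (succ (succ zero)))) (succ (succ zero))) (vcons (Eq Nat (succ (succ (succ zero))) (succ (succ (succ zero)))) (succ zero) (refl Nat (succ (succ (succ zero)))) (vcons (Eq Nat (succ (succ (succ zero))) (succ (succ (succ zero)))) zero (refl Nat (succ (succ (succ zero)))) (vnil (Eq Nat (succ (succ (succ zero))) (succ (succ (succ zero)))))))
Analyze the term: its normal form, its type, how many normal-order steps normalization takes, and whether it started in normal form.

resulting normal form:
  refl (Vec (Eq Nat (succ (succ (succ zero))) (succ (succ (succ zero)))) (succ (succ zero))) (vcons (Eq Nat (succ (succ (succ zero))) (succ (succ (succ zero)))) (succ zero) (refl Nat (succ (succ (succ zero)))) (vcons (Eq Nat (succ (succ (succ zero))) (succ (succ (succ zero)))) zero (refl Nat (succ (succ (succ zero)))) (vnil (Eq Nat (succ (succ (succ zero))) (succ (succ (succ zero)))))))
type:
  Eq (Vec (Eq Nat (succ (succ (succ zero))) (succ (succ (succ zero)))) (succ (succ zero))) (vcons (Eq Nat (succ (succ (succ zero))) (succ (succ (succ zero)))) (succ zero) (refl Nat (succ (succ (succ zero)))) (vcons (Eq Nat (succ (succ (succ zero))) (succ (succ (succ zero)))) zero (refl Nat (succ (succ (succ zero)))) (vnil (Eq Nat (succ (succ (succ zero))) (succ (succ (succ zero))))))) (vcons (Eq Nat (succ (succ (succ zero))) (succ (succ (succ zero)))) (succ zero) (refl Nat (succ (succ (succ zero)))) (vcons (Eq Nat (succ (succ (succ zero))) (succ (succ (succ zero)))) zero (refl Nat (succ (succ (succ zero)))) (vnil (Eq Nat (succ (succ (succ zero))) (succ (succ (succ zero)))))))
reduction steps (normal order): 0
started in normal form: yes


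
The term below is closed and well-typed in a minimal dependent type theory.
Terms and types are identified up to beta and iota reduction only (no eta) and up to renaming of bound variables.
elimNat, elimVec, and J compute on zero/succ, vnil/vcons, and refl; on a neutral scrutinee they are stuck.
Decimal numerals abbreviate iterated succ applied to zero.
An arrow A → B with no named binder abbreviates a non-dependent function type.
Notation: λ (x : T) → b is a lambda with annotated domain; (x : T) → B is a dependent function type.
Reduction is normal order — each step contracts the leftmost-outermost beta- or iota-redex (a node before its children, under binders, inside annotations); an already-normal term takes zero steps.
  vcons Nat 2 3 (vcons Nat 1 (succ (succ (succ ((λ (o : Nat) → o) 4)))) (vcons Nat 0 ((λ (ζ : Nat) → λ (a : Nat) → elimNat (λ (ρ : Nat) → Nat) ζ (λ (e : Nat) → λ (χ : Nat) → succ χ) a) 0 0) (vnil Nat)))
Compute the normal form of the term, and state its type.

resulting normal form:
  vcons Nat 2 3 (vcons Nat 1 7 (vcons Nat 0 0 (vnil Nat)))
type:
  Vec Nat 3
observation: contracting a beta-redex first, the term normalizes in 4 steps.


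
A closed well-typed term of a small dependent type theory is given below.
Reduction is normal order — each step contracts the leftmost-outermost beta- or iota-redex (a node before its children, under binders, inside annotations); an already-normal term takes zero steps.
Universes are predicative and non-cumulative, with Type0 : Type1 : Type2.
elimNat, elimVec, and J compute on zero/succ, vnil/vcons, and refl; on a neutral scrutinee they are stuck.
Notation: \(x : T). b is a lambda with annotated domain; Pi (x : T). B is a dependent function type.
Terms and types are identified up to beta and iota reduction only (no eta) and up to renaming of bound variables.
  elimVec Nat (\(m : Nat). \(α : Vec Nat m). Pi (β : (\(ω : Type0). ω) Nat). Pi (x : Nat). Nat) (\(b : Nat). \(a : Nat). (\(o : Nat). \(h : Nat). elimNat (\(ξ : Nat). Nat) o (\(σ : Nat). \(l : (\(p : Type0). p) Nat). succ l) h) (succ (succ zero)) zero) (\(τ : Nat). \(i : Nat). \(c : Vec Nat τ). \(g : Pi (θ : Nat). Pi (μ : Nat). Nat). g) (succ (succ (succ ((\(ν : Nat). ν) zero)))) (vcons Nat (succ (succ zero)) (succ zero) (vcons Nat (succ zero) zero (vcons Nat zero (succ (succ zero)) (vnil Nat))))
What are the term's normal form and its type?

resulting normal form:
  \(m : Nat). \(α : Nat). succ (succ zero)
inferred type:
  Pi (m : Nat). Pi (α : Nat). Nat


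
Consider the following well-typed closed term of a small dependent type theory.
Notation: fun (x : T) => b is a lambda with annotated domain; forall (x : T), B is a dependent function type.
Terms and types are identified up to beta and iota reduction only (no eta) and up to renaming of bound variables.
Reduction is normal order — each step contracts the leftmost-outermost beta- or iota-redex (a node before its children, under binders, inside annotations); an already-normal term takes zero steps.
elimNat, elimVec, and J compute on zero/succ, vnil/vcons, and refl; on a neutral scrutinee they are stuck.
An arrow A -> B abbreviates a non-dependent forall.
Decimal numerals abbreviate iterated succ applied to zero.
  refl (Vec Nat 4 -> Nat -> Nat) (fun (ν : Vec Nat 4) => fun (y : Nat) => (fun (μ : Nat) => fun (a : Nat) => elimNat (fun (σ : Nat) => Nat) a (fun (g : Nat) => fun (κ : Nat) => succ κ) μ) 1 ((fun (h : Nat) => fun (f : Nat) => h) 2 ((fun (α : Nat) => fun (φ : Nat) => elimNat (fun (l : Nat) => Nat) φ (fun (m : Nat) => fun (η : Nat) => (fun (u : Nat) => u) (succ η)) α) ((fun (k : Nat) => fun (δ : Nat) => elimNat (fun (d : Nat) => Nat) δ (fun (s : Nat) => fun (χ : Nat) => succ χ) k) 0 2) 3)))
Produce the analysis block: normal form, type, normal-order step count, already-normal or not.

normal form:
  refl (Vec Nat 4 -> Nat -> Nat) (fun (ν : Vec Nat 4) => fun (y : Nat) => 3)
inferred type:
  Eq (Vec Nat 4 -> Nat -> Nat) (fun (ν : Vec Nat 4) => fun (y : Nat) => 3) (fun (μ : Vec Nat 4) => fun (a : Nat) => 3)
reduction steps (normal order): 8
started in normal form: no
first contracted redex: a beta-redex


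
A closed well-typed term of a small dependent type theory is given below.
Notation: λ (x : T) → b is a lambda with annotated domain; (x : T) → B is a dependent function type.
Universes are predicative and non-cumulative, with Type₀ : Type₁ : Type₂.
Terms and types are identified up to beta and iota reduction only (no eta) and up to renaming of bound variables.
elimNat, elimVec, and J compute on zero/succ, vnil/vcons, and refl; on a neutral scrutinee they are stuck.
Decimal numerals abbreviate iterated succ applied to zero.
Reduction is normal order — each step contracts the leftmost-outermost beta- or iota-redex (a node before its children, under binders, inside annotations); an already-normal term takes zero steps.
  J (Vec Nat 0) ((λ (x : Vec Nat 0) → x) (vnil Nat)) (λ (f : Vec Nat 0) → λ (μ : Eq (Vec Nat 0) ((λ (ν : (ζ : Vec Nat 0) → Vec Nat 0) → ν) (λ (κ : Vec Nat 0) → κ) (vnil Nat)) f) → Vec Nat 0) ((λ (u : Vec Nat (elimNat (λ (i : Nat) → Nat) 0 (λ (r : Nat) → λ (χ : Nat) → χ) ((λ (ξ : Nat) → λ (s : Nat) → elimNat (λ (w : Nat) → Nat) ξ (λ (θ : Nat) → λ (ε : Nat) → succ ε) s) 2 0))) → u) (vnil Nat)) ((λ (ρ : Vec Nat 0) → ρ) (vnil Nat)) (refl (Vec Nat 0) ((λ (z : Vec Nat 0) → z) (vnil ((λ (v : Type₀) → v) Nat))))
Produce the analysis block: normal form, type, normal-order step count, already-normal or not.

reduced normal form:
  vnil Nat
type:
  Vec Nat 0
reduction steps (normal order): 2
started in normal form: no
first redex: a J iota-redex


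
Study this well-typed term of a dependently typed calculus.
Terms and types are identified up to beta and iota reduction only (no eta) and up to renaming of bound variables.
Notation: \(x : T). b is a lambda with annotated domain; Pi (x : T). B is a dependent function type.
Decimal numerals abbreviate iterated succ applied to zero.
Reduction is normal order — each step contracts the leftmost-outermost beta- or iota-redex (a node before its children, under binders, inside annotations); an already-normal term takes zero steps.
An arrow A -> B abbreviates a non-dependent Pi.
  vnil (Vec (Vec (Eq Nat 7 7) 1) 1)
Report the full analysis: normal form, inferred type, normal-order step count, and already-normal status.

reduced normal form:
  vnil (Vec (Vec (Eq Nat 7 7) 1) 1)
type:
  Vec (Vec (Vec (Eq Nat 7 7) 1) 1) 0
normal-order step count: 0
started in normal form: yes


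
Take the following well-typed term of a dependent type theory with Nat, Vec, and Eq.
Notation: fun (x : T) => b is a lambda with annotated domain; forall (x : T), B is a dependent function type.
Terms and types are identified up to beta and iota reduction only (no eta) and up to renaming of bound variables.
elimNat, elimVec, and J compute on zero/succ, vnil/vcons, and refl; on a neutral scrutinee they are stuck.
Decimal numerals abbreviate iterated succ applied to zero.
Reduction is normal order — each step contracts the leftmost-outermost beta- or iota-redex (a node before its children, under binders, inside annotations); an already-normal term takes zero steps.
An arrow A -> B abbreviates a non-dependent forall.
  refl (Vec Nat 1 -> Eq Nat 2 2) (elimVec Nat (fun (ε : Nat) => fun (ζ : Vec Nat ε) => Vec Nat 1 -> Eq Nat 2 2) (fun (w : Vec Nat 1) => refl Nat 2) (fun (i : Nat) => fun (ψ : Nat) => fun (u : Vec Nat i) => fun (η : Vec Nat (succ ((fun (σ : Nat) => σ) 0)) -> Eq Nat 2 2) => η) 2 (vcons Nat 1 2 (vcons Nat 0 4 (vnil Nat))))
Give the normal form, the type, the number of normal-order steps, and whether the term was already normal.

normal form:
  refl (Vec Nat 1 -> Eq Nat 2 2) (fun (ε : Vec Nat 1) => refl Nat 2)
inferred type:
  Eq (Vec Nat 1 -> Eq Nat 2 2) (fun (ε : Vec Nat 1) => refl Nat 2) (fun (ζ : Vec Nat 1) => refl Nat 2)
reduction steps (normal order): 11
started in normal form: no
first redex: an elimVec iota-redex


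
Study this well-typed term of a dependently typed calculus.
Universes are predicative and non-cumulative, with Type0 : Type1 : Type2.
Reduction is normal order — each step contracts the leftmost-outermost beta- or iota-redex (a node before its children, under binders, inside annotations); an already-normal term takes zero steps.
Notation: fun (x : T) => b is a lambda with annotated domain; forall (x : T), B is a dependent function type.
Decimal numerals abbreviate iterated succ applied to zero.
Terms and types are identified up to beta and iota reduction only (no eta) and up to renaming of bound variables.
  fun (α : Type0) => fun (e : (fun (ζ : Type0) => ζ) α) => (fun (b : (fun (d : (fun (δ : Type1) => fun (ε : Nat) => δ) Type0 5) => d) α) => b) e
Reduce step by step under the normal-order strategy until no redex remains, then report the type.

normal-order reduction:
  fun (α : Type0) => fun (e : (fun (ζ : Type0) => ζ) α) => (fun (b : (fun (d : (fun (δ : Type1) => fun (ε : Nat) => δ) Type0 5) => d) α) => b) e
  ~> fun (α : Type0) => fun (e : α) => (fun (ζ : (fun (b : (fun (d : Type1) => fun (δ : Nat) => d) Type0 5) => b) α) => ζ) e
  ~> fun (α : Type0) => fun (e : α) => e
type:
  forall (α : Type0), forall (e : α), α


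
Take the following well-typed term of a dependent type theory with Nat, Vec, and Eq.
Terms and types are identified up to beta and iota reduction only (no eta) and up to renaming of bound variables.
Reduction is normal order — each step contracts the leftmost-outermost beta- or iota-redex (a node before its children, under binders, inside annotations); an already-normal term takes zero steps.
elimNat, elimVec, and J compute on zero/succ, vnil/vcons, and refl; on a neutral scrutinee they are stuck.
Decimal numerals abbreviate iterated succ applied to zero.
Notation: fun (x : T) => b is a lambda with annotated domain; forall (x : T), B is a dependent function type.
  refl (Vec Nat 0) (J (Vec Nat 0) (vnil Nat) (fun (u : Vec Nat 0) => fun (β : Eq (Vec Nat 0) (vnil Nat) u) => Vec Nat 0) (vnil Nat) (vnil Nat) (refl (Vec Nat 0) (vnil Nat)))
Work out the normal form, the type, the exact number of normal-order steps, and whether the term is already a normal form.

resulting normal form:
  refl (Vec Nat 0) (vnil Nat)
type:
  Eq (Vec Nat 0) (vnil Nat) (vnil Nat)
reduction steps (normal order): 1
started in normal form: no
first redex: a J iota-redex


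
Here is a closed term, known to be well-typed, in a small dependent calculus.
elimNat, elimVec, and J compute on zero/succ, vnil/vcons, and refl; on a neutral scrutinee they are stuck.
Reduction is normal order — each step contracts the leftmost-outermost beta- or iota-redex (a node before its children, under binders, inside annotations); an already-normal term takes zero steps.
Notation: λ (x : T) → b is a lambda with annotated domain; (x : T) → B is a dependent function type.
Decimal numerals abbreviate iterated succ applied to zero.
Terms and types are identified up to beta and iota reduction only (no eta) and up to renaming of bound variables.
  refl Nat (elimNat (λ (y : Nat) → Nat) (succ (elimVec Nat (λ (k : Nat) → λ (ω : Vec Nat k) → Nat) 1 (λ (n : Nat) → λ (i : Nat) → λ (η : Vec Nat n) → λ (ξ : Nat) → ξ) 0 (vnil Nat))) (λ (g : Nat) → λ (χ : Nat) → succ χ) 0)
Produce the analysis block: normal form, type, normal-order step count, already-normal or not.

resulting normal form:
  refl Nat 2
type:
  Eq Nat 2 2
steps to reach normal form (normal order): 2
already normal: no
first redex: an elimNat iota-redex


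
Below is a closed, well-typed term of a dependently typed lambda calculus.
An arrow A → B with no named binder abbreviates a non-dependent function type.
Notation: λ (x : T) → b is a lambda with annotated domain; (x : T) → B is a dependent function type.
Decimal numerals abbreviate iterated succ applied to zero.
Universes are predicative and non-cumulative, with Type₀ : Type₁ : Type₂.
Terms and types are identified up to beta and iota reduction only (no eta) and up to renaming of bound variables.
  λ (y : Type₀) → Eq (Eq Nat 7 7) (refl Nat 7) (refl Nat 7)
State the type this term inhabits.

inferred type:
  Type₀ → Type₀


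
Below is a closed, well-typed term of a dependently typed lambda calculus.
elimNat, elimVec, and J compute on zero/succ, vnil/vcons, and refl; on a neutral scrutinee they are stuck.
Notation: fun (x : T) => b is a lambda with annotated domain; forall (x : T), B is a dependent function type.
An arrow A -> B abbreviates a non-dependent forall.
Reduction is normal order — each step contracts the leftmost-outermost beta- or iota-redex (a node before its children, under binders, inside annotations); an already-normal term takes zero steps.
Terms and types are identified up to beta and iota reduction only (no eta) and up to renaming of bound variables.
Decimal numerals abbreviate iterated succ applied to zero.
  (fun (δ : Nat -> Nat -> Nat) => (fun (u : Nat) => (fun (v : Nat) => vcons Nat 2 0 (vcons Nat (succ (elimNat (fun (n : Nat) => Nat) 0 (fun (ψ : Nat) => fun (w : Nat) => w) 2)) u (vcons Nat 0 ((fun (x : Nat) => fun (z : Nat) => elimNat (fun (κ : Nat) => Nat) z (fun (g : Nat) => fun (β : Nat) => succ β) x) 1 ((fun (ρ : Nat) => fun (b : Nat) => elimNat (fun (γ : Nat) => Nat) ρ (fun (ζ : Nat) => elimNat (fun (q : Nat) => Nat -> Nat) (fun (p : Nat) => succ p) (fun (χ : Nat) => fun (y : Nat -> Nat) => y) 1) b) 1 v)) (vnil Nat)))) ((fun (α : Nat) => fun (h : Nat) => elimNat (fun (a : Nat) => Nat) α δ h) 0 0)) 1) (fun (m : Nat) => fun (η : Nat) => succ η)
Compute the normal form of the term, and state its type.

normal form:
  vcons Nat 2 0 (vcons Nat 1 1 (vcons Nat 0 2 (vnil Nat)))
type:
  Vec Nat 3


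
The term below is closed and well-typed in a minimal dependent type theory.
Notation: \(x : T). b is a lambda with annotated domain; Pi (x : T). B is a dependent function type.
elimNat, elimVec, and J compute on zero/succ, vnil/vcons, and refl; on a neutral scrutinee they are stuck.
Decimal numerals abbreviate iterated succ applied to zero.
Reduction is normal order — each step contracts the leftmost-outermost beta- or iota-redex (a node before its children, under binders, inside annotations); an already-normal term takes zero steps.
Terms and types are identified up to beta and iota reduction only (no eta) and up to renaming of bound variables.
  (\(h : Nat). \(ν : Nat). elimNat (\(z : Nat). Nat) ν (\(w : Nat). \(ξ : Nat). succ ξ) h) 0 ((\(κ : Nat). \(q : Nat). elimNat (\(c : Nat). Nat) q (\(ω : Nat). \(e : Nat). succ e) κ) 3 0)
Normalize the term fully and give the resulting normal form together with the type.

resulting normal form:
  3
the term's type:
  Nat
observation: normalization takes exactly 15 steps under the normal-order strategy.


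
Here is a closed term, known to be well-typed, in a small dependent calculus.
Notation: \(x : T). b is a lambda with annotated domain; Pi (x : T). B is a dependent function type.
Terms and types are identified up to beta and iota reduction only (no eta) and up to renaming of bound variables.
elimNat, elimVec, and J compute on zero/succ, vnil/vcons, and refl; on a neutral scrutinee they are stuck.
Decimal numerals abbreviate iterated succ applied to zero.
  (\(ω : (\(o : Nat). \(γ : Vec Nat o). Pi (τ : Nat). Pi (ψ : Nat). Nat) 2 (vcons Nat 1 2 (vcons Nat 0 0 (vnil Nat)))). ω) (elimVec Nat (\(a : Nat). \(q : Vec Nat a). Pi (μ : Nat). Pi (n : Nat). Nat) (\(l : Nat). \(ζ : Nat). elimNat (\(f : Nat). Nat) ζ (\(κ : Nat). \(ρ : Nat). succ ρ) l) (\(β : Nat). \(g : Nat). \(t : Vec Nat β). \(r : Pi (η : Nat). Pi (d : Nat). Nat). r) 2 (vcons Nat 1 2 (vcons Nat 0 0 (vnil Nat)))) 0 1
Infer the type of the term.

the term's type:
  Nat


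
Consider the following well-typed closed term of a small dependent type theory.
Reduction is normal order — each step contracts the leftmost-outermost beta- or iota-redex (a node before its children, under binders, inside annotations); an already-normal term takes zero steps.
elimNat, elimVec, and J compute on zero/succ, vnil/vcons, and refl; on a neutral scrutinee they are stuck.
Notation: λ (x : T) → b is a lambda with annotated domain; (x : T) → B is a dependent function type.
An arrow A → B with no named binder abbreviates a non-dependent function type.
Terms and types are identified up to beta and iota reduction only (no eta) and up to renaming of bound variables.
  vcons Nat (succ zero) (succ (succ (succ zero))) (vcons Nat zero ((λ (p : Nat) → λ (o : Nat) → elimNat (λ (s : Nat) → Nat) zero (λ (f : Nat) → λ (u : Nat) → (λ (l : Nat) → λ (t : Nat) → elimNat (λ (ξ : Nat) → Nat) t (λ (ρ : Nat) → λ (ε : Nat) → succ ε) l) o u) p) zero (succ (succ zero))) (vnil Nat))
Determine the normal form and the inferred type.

normal form:
  vcons Nat (succ zero) (succ (succ (succ zero))) (vcons Nat zero zero (vnil Nat))
the term's type:
  Vec Nat (succ (succ zero))
observation: normalization takes exactly 3 steps under the normal-order strategy.
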